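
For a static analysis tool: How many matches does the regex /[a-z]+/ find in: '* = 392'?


Pattern: /[a-z]+/ (identifiers)
Input: '* = 392'
Scanning for matches:
Total matches: 0

0


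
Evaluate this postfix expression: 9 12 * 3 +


Processing tokens left to right:
Push 9, Push 12
Pop 9 and 12, compute 9 * 12 = 108, push 108
Push 3
Pop 108 and 3, compute 108 + 3 = 111, push 111
Stack result: 111

111


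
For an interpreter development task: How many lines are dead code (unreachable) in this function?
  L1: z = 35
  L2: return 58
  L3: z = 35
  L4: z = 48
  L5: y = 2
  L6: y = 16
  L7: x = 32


Analyzing control flow:
  L1: reachable (before return)
  L2: reachable (return statement)
  L3: DEAD (after return at L2)
  L4: DEAD (after return at L2)
  L5: DEAD (after return at L2)
  L6: DEAD (after return at L2)
  L7: DEAD (after return at L2)
Return at L2, total lines = 7
Dead lines: L3 through L7
Count: 5

5


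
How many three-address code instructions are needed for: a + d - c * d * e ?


Expression: a + d - c * d * e
Generating three-address code (respecting * over +/- precedence):
  Instruction 1: t1 = c * d
  Instruction 2: t2 = t1 * e
  Instruction 3: t3 = a + d
  Instruction 4: t4 = t3 - t2
Total instructions: 4

4


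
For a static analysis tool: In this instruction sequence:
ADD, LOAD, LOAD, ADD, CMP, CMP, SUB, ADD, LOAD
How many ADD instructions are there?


Scanning instruction sequence for ADD:
  Position 1: ADD <- MATCH
  Position 2: LOAD
  Position 3: LOAD
  Position 4: ADD <- MATCH
  Position 5: CMP
  Position 6: CMP
  Position 7: SUB
  Position 8: ADD <- MATCH
  Position 9: LOAD
Matches at positions: [1, 4, 8]
Total ADD count: 3

3


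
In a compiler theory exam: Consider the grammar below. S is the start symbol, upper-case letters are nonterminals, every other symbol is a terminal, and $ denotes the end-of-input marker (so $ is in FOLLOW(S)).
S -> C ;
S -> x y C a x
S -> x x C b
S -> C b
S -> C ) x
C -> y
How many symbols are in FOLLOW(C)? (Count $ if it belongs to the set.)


S is the start symbol and does not occur in any rule body, so FOLLOW(S) = {$}.
Examining every occurrence of C in a rule body:
  S -> C ; : C is followed by terminal ';' -> add ';'
  S -> x y C a x : C is followed by terminal 'a' -> add 'a'
  S -> x x C b : C is followed by terminal 'b' -> add 'b'
  S -> C b : C is followed by terminal 'b' -> add 'b' (already in the set)
  S -> C ) x : C is followed by terminal ')' -> add ')'
  C -> y : C does not occur in the body -> contributes nothing
FOLLOW(C) = {), ;, a, b}
Count: 4

4


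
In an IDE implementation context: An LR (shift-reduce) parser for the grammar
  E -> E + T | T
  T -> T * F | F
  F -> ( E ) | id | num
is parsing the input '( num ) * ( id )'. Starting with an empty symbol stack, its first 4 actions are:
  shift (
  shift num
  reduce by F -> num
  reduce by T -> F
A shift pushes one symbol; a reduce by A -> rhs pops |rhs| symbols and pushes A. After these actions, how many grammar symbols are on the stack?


Tracking the symbol stack through each action:
  Action 1: shift '(' : push -> stack = [(] (size 1)
  Action 2: shift 'num' : push -> stack = [(, num] (size 2)
  Action 3: reduce by F -> num : pop 1, push F -> stack = [(, F] (size 2)
  Action 4: reduce by T -> F : pop 1, push T -> stack = [(, T] (size 2)
Final stack size: 2

2


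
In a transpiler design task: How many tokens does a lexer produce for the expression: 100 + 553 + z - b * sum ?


Scanning '100 + 553 + z - b * sum'
Token 1: '100' -> integer_literal
Token 2: '+' -> operator
Token 3: '553' -> integer_literal
Token 4: '+' -> operator
Token 5: 'z' -> identifier
Token 6: '-' -> operator
Token 7: 'b' -> identifier
Token 8: '*' -> operator
Token 9: 'sum' -> identifier
Total tokens: 9

9


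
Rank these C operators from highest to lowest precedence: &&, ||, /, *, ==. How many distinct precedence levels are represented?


Looking up precedence for each operator:
  && -> precedence 2
  || -> precedence 1
  / -> precedence 6
  * -> precedence 6
  == -> precedence 3
Sorted highest to lowest: /, *, ==, &&, ||
Distinct precedence values: [6, 3, 2, 1]
Number of distinct levels: 4

4


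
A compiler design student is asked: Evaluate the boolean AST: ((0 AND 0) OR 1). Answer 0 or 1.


Step 1: Evaluate inner node
  0 AND 0 = 0
Step 2: Evaluate root node
  0 OR 1 = 1

1


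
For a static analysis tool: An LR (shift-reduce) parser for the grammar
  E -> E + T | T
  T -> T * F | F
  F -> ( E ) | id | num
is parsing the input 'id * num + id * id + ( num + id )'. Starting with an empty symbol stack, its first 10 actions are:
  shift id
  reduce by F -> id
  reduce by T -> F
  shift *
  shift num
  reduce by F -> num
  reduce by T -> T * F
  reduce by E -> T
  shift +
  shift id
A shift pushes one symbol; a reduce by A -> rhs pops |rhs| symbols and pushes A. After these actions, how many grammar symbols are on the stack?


Tracking the symbol stack through each action:
  Action 1: shift 'id' : push -> stack = [id] (size 1)
  Action 2: reduce by F -> id : pop 1, push F -> stack = [F] (size 1)
  Action 3: reduce by T -> F : pop 1, push T -> stack = [T] (size 1)
  Action 4: shift '*' : push -> stack = [T, *] (size 2)
  Action 5: shift 'num' : push -> stack = [T, *, num] (size 3)
  Action 6: reduce by F -> num : pop 1, push F -> stack = [T, *, F] (size 3)
  Action 7: reduce by T -> T * F : pop 3, push T -> stack = [T] (size 1)
  Action 8: reduce by E -> T : pop 1, push E -> stack = [E] (size 1)
  Action 9: shift '+' : push -> stack = [E, +] (size 2)
  Action 10: shift 'id' : push -> stack = [E, +, id] (size 3)
Final stack size: 3

3


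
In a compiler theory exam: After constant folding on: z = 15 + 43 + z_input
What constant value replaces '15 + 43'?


Identifying constant sub-expression:
  Original: z = 15 + 43 + z_input
  15 and 43 are both compile-time constants
  Evaluating: 15 + 43 = 58
  After folding: z = 58 + z_input

58


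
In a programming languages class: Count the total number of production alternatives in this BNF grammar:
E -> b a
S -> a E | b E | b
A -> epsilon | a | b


Counting alternatives per rule:
  E: 1 alternative(s)
  S: 3 alternative(s)
  A: 3 alternative(s)
Sum: 1 + 3 + 3 = 7

7


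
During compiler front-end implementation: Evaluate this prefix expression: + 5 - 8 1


Parsing prefix expression: + 5 - 8 1
Step 1: Innermost operation '- 8 1'
  8 - 1 = 7
Step 2: Outer operation '+ 5 [7]'
  5 + 7 = 12

12


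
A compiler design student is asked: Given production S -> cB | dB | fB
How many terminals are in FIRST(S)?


Production: S -> cB | dB | fB
Examining each alternative for leading terminals:
  S -> cB : first terminal = 'c'
  S -> dB : first terminal = 'd'
  S -> fB : first terminal = 'f'
FIRST(S) = {c, d, f}
Count: 3

3


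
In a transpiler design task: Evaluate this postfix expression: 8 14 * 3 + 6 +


Processing tokens left to right:
Push 8, Push 14
Pop 8 and 14, compute 8 * 14 = 112, push 112
Push 3
Pop 112 and 3, compute 112 + 3 = 115, push 115
Push 6
Pop 115 and 6, compute 115 + 6 = 121, push 121
Stack result: 121

121


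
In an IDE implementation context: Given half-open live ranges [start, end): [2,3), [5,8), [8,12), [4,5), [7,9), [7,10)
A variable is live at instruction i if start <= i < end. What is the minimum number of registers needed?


Live ranges:
  Var0: [2, 3)
  Var1: [5, 8)
  Var2: [8, 12)
  Var3: [4, 5)
  Var4: [7, 9)
  Var5: [7, 10)
Sweep-line events (position, delta, active):
  pos=2 start -> active=1
  pos=3 end -> active=0
  pos=4 start -> active=1
  pos=5 end -> active=0
  pos=5 start -> active=1
  pos=7 start -> active=2
  pos=7 start -> active=3
  pos=8 end -> active=2
  pos=8 start -> active=3
  pos=9 end -> active=2
  pos=10 end -> active=1
  pos=12 end -> active=0
Maximum simultaneous active: 3
Minimum registers needed: 3

3


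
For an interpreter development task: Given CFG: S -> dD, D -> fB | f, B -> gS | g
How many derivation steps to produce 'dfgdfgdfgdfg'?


Grammar: S -> dD, D -> fB | f, B -> gS | g
Deriving 'dfgdfgdfgdfg':
Step 1: S -> dD => dD
Step 2: D -> fB => dfB
Step 3: B -> gS => dfgS
Step 4: S -> dD => dfgdD
Step 5: D -> fB => dfgdfB
Step 6: B -> gS => dfgdfgS
Step 7: S -> dD => dfgdfgdD
Step 8: D -> fB => dfgdfgdfB
Step 9: B -> gS => dfgdfgdfgS
Step 10: S -> dD => dfgdfgdfgdD
Step 11: D -> fB => dfgdfgdfgdfB
Step 12: B -> g => dfgdfgdfgdfg
Total derivation steps: 12

12


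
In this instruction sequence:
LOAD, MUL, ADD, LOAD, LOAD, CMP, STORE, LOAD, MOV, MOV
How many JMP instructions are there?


Scanning instruction sequence for JMP:
  Position 1: LOAD
  Position 2: MUL
  Position 3: ADD
  Position 4: LOAD
  Position 5: LOAD
  Position 6: CMP
  Position 7: STORE
  Position 8: LOAD
  Position 9: MOV
  Position 10: MOV
Matches at positions: []
Total JMP count: 0

0


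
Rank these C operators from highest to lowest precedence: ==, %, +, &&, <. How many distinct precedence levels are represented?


Looking up precedence for each operator:
  == -> precedence 3
  % -> precedence 6
  + -> precedence 5
  && -> precedence 2
  < -> precedence 4
Sorted highest to lowest: %, +, <, ==, &&
Distinct precedence values: [6, 5, 4, 3, 2]
Number of distinct levels: 5

5


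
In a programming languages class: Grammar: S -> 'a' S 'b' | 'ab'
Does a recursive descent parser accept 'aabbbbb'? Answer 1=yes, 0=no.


Grammar accepts strings of the form a^n b^n (n >= 1)
Word: 'aabbbbb'
Counting: 2 a's and 5 b's
Check: 2 == 5? No
Mismatch: a-count != b-count
Rejected

0


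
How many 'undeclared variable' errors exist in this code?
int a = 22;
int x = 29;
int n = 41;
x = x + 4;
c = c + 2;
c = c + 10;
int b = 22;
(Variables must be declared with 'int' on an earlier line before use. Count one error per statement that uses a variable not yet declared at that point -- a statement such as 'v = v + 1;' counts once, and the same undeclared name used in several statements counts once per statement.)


Scanning code line by line:
  Line 1: declare 'a' -> declared = ['a']
  Line 2: declare 'x' -> declared = ['a', 'x']
  Line 3: declare 'n' -> declared = ['a', 'n', 'x']
  Line 4: use 'x' -> OK (declared)
  Line 5: use 'c' -> ERROR (undeclared)
  Line 6: use 'c' -> ERROR (undeclared)
  Line 7: declare 'b' -> declared = ['a', 'b', 'n', 'x']
Total undeclared variable errors: 2

2


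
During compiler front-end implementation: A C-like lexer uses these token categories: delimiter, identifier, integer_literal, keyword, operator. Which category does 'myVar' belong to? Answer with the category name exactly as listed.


Token: 'myVar'
Checking categories:
  identifier: YES
  integer_literal: no
  operator: no
  keyword: no
  delimiter: no
Category: identifier

identifier


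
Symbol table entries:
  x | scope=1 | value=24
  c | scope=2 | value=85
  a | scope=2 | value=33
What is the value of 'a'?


Searching symbol table for 'a':
  x | scope=1 | value=24
  c | scope=2 | value=85
  a | scope=2 | value=33 <- MATCH
Found 'a' at scope 2 with value 33

33


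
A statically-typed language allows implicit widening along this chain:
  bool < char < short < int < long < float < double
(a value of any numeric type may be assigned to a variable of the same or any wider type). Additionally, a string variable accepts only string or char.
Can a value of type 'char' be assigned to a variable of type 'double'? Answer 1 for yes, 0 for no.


Target variable type: double
Source value type: char
Numeric ranks: char=1, double=6
Widening allowed iff rank(source) <= rank(target): 1 <= 6? Yes
Result: 1

1


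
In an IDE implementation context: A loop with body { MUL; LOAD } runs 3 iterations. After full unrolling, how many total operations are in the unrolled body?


Loop body operations: MUL, LOAD (2 ops per iteration)
Unrolling 3 iterations:
  Iteration 1: MUL, LOAD (2 ops)
  Iteration 2: MUL, LOAD (2 ops)
  Iteration 3: MUL, LOAD (2 ops)
Total: 3 iterations * 2 ops/iter = 6 operations

6


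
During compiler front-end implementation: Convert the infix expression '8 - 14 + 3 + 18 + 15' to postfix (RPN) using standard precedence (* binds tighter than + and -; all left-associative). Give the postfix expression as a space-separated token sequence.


Applying the shunting-yard algorithm:
  Operand 8 -> output
  Push '-' onto operator stack -> op-stack: [-]
  Operand 14 -> output
  See '+' (prec 1); top '-' (prec 1) >= it -> pop '-' to output
  Push '+' onto operator stack -> op-stack: [+]
  Operand 3 -> output
  See '+' (prec 1); top '+' (prec 1) >= it -> pop '+' to output
  Push '+' onto operator stack -> op-stack: [+]
  Operand 18 -> output
  See '+' (prec 1); top '+' (prec 1) >= it -> pop '+' to output
  Push '+' onto operator stack -> op-stack: [+]
  Operand 15 -> output
  End of input: pop '+' to output
Postfix result: 8 14 - 3 + 18 + 15 +

8 14 - 3 + 18 + 15 +


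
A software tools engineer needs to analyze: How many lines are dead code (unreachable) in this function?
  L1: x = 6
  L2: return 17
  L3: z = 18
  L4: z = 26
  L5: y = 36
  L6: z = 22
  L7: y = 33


Analyzing control flow:
  L1: reachable (before return)
  L2: reachable (return statement)
  L3: DEAD (after return at L2)
  L4: DEAD (after return at L2)
  L5: DEAD (after return at L2)
  L6: DEAD (after return at L2)
  L7: DEAD (after return at L2)
Return at L2, total lines = 7
Dead lines: L3 through L7
Count: 5

5


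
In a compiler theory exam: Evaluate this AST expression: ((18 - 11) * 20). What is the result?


Expression: ((18 - 11) * 20)
Evaluating step by step:
  18 - 11 = 7
  7 * 20 = 140
Result: 140

140


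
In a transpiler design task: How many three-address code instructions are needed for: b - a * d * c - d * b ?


Expression: b - a * d * c - d * b
Generating three-address code (respecting * over +/- precedence):
  Instruction 1: t1 = a * d
  Instruction 2: t2 = t1 * c
  Instruction 3: t3 = d * b
  Instruction 4: t4 = b - t2
  Instruction 5: t5 = t4 - t3
Total instructions: 5

5


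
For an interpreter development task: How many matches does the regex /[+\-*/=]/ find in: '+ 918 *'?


Pattern: /[+\-*/=]/ (operators)
Input: '+ 918 *'
Scanning for matches:
  Match 1: '+'
  Match 2: '*'
Total matches: 2

2


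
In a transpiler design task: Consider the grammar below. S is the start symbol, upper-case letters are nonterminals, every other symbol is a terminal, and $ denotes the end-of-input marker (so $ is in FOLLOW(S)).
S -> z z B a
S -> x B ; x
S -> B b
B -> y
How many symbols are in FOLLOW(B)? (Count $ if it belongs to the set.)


S is the start symbol and does not occur in any rule body, so FOLLOW(S) = {$}.
Examining every occurrence of B in a rule body:
  S -> z z B a : B is followed by terminal 'a' -> add 'a'
  S -> x B ; x : B is followed by terminal ';' -> add ';'
  S -> B b : B is followed by terminal 'b' -> add 'b'
  B -> y : B does not occur in the body -> contributes nothing
FOLLOW(B) = {;, a, b}
Count: 3

3


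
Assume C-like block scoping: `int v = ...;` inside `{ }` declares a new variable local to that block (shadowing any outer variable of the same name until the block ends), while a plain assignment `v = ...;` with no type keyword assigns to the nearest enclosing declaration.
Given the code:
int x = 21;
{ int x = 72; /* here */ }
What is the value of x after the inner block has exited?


Analyzing scoping rules:
Outer scope: declares x = 21
Inner block: 'int x = 72;' declares a NEW x that shadows the outer one
When the block exits the inner x goes out of scope; the outer x was never modified -> 21
Result: 21

21


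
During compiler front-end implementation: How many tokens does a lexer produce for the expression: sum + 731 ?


Scanning 'sum + 731'
Token 1: 'sum' -> identifier
Token 2: '+' -> operator
Token 3: '731' -> integer_literal
Total tokens: 3

3


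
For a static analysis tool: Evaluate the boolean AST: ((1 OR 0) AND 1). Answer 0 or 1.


Step 1: Evaluate inner node
  1 OR 0 = 1
Step 2: Evaluate root node
  1 AND 1 = 1

1


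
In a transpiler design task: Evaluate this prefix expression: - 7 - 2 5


Parsing prefix expression: - 7 - 2 5
Step 1: Innermost operation '- 2 5'
  2 - 5 = -3
Step 2: Outer operation '- 7 [-3]'
  7 - -3 = 10

10


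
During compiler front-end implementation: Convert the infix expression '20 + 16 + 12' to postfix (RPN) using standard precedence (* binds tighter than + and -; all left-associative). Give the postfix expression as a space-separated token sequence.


Applying the shunting-yard algorithm:
  Operand 20 -> output
  Push '+' onto operator stack -> op-stack: [+]
  Operand 16 -> output
  See '+' (prec 1); top '+' (prec 1) >= it -> pop '+' to output
  Push '+' onto operator stack -> op-stack: [+]
  Operand 12 -> output
  End of input: pop '+' to output
Postfix result: 20 16 + 12 +

20 16 + 12 +


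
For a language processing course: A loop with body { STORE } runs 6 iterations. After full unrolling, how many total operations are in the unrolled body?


Loop body operations: STORE (1 op per iteration)
Unrolling 6 iterations:
  Iteration 1: STORE (1 ops)
  Iteration 2: STORE (1 ops)
  Iteration 3: STORE (1 ops)
  Iteration 4: STORE (1 ops)
  Iteration 5: STORE (1 ops)
  Iteration 6: STORE (1 ops)
Total: 6 iterations * 1 ops/iter = 6 operations

6


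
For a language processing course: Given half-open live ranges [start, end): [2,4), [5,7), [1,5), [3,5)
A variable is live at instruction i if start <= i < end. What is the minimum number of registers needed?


Live ranges:
  Var0: [2, 4)
  Var1: [5, 7)
  Var2: [1, 5)
  Var3: [3, 5)
Sweep-line events (position, delta, active):
  pos=1 start -> active=1
  pos=2 start -> active=2
  pos=3 start -> active=3
  pos=4 end -> active=2
  pos=5 end -> active=1
  pos=5 end -> active=0
  pos=5 start -> active=1
  pos=7 end -> active=0
Maximum simultaneous active: 3
Minimum registers needed: 3

3


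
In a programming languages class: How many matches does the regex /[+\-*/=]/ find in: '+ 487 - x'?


Pattern: /[+\-*/=]/ (operators)
Input: '+ 487 - x'
Scanning for matches:
  Match 1: '+'
  Match 2: '-'
Total matches: 2

2


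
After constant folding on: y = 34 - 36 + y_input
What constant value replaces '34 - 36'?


Identifying constant sub-expression:
  Original: y = 34 - 36 + y_input
  34 and 36 are both compile-time constants
  Evaluating: 34 - 36 = -2
  After folding: y = -2 + y_input

-2


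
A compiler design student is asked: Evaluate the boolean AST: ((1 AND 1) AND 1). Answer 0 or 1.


Step 1: Evaluate inner node
  1 AND 1 = 1
Step 2: Evaluate root node
  1 AND 1 = 1

1


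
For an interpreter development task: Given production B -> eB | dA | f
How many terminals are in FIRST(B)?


Production: B -> eB | dA | f
Examining each alternative for leading terminals:
  B -> eB : first terminal = 'e'
  B -> dA : first terminal = 'd'
  B -> f : first terminal = 'f'
FIRST(B) = {d, e, f}
Count: 3

3


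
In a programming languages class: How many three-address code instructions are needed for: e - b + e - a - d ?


Expression: e - b + e - a - d
Generating three-address code (respecting * over +/- precedence):
  Instruction 1: t1 = e - b
  Instruction 2: t2 = t1 + e
  Instruction 3: t3 = t2 - a
  Instruction 4: t4 = t3 - d
Total instructions: 4

4


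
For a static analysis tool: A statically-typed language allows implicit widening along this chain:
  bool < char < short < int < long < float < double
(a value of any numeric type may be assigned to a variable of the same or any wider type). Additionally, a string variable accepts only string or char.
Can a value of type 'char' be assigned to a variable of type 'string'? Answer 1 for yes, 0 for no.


Target variable type: string
Source value type: char
Rule: string accepts only {string, char}
  source 'char' in {string, char}? Yes
Result: 1

1


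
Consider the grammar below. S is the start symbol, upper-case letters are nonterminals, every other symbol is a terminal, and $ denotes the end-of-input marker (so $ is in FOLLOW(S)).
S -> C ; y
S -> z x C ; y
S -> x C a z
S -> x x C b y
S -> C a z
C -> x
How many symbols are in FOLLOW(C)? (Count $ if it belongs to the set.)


S is the start symbol and does not occur in any rule body, so FOLLOW(S) = {$}.
Examining every occurrence of C in a rule body:
  S -> C ; y : C is followed by terminal ';' -> add ';'
  S -> z x C ; y : C is followed by terminal ';' -> add ';' (already in the set)
  S -> x C a z : C is followed by terminal 'a' -> add 'a'
  S -> x x C b y : C is followed by terminal 'b' -> add 'b'
  S -> C a z : C is followed by terminal 'a' -> add 'a' (already in the set)
  C -> x : C does not occur in the body -> contributes nothing
FOLLOW(C) = {;, a, b}
Count: 3

3


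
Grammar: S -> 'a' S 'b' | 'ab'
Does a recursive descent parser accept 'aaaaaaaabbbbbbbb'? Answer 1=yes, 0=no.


Grammar accepts strings of the form a^n b^n (n >= 1)
Word: 'aaaaaaaabbbbbbbb'
Counting: 8 a's and 8 b's
Check: 8 == 8? Yes
Derivation (S -> aSb applied 7 time(s), then S -> ab): S => aSb => aaSbb => aaaSbbb => aaaaSbbbb => aaaaaSbbbbb => aaaaaaSbbbbbb => aaaaaaaSbbbbbbb => aaaaaaaabbbbbbbb
Accepted

1


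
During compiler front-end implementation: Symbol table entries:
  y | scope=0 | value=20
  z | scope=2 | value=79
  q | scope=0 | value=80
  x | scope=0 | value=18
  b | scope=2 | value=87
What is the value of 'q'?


Searching symbol table for 'q':
  y | scope=0 | value=20
  z | scope=2 | value=79
  q | scope=0 | value=80 <- MATCH
  x | scope=0 | value=18
  b | scope=2 | value=87
Found 'q' at scope 0 with value 80

80


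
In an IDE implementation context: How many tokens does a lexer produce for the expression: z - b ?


Scanning 'z - b'
Token 1: 'z' -> identifier
Token 2: '-' -> operator
Token 3: 'b' -> identifier
Total tokens: 3

3


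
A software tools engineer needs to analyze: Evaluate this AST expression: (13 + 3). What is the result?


Expression: (13 + 3)
Evaluating step by step:
  13 + 3 = 16
Result: 16

16


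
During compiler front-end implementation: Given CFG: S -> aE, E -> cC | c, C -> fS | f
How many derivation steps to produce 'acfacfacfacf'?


Grammar: S -> aE, E -> cC | c, C -> fS | f
Deriving 'acfacfacfacf':
Step 1: S -> aE => aE
Step 2: E -> cC => acC
Step 3: C -> fS => acfS
Step 4: S -> aE => acfaE
Step 5: E -> cC => acfacC
Step 6: C -> fS => acfacfS
Step 7: S -> aE => acfacfaE
Step 8: E -> cC => acfacfacC
Step 9: C -> fS => acfacfacfS
Step 10: S -> aE => acfacfacfaE
Step 11: E -> cC => acfacfacfacC
Step 12: C -> f => acfacfacfacf
Total derivation steps: 12

12


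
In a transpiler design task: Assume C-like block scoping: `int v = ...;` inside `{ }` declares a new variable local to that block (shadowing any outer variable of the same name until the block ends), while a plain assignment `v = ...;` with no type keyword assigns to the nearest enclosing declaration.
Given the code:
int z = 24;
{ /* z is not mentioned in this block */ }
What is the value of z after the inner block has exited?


Analyzing scoping rules:
Outer scope: declares z = 24
Inner block: z is neither redeclared nor assigned -> unchanged
After the block -> 24
Result: 24

24


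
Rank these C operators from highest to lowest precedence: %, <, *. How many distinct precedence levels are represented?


Looking up precedence for each operator:
  % -> precedence 6
  < -> precedence 4
  * -> precedence 6
Sorted highest to lowest: %, *, <
Distinct precedence values: [6, 4]
Number of distinct levels: 2

2


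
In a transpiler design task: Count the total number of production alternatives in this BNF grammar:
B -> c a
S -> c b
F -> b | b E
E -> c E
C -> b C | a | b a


Counting alternatives per rule:
  B: 1 alternative(s)
  S: 1 alternative(s)
  F: 2 alternative(s)
  E: 1 alternative(s)
  C: 3 alternative(s)
Sum: 1 + 1 + 2 + 1 + 3 = 8

8


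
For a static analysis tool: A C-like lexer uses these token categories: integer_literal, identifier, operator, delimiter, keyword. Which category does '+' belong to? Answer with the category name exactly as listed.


Token: '+'
Checking categories:
  identifier: no
  integer_literal: no
  operator: YES
  keyword: no
  delimiter: no
Category: operator

operator


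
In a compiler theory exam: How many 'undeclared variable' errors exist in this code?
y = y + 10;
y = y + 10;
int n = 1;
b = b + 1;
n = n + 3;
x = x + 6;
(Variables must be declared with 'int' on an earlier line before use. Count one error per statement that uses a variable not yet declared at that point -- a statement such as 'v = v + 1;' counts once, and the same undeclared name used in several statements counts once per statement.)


Scanning code line by line:
  Line 1: use 'y' -> ERROR (undeclared)
  Line 2: use 'y' -> ERROR (undeclared)
  Line 3: declare 'n' -> declared = ['n']
  Line 4: use 'b' -> ERROR (undeclared)
  Line 5: use 'n' -> OK (declared)
  Line 6: use 'x' -> ERROR (undeclared)
Total undeclared variable errors: 4

4


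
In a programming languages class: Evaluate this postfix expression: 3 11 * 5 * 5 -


Processing tokens left to right:
Push 3, Push 11
Pop 3 and 11, compute 3 * 11 = 33, push 33
Push 5
Pop 33 and 5, compute 33 * 5 = 165, push 165
Push 5
Pop 165 and 5, compute 165 - 5 = 160, push 160
Stack result: 160

160


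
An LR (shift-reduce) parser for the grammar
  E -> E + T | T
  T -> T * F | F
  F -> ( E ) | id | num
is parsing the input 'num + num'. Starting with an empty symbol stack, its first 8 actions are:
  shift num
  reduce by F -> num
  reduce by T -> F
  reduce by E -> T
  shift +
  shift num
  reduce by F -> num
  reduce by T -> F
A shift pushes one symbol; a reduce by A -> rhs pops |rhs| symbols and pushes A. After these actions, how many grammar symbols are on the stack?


Tracking the symbol stack through each action:
  Action 1: shift 'num' : push -> stack = [num] (size 1)
  Action 2: reduce by F -> num : pop 1, push F -> stack = [F] (size 1)
  Action 3: reduce by T -> F : pop 1, push T -> stack = [T] (size 1)
  Action 4: reduce by E -> T : pop 1, push E -> stack = [E] (size 1)
  Action 5: shift '+' : push -> stack = [E, +] (size 2)
  Action 6: shift 'num' : push -> stack = [E, +, num] (size 3)
  Action 7: reduce by F -> num : pop 1, push F -> stack = [E, +, F] (size 3)
  Action 8: reduce by T -> F : pop 1, push T -> stack = [E, +, T] (size 3)
Final stack size: 3

3


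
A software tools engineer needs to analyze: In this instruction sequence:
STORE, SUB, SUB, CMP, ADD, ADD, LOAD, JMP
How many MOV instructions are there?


Scanning instruction sequence for MOV:
  Position 1: STORE
  Position 2: SUB
  Position 3: SUB
  Position 4: CMP
  Position 5: ADD
  Position 6: ADD
  Position 7: LOAD
  Position 8: JMP
Matches at positions: []
Total MOV count: 0

0


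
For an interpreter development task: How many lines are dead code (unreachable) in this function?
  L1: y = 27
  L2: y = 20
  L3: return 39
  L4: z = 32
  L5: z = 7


Analyzing control flow:
  L1: reachable (before return)
  L2: reachable (before return)
  L3: reachable (return statement)
  L4: DEAD (after return at L3)
  L5: DEAD (after return at L3)
Return at L3, total lines = 5
Dead lines: L4 through L5
Count: 2

2


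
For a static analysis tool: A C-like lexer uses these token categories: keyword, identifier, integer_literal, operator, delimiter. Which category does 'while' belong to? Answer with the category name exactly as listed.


Token: 'while'
Checking categories:
  identifier: no
  integer_literal: no
  operator: no
  keyword: YES
  delimiter: no
Category: keyword

keyword


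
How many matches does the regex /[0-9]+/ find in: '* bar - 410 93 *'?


Pattern: /[0-9]+/ (int literals)
Input: '* bar - 410 93 *'
Scanning for matches:
  Match 1: '410'
  Match 2: '93'
Total matches: 2

2


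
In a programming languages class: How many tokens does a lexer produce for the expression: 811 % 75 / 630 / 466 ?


Scanning '811 % 75 / 630 / 466'
Token 1: '811' -> integer_literal
Token 2: '%' -> operator
Token 3: '75' -> integer_literal
Token 4: '/' -> operator
Token 5: '630' -> integer_literal
Token 6: '/' -> operator
Token 7: '466' -> integer_literal
Total tokens: 7

7


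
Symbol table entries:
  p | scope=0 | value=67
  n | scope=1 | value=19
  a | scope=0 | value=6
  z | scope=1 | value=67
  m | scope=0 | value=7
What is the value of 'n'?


Searching symbol table for 'n':
  p | scope=0 | value=67
  n | scope=1 | value=19 <- MATCH
  a | scope=0 | value=6
  z | scope=1 | value=67
  m | scope=0 | value=7
Found 'n' at scope 1 with value 19

19


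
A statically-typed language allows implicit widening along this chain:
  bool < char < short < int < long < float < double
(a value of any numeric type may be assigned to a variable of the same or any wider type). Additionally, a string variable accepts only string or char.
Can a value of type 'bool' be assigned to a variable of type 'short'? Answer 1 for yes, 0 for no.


Target variable type: short
Source value type: bool
Numeric ranks: bool=0, short=2
Widening allowed iff rank(source) <= rank(target): 0 <= 2? Yes
Result: 1

1


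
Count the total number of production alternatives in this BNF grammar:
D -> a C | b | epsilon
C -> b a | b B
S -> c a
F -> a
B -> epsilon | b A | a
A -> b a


Counting alternatives per rule:
  D: 3 alternative(s)
  C: 2 alternative(s)
  S: 1 alternative(s)
  F: 1 alternative(s)
  B: 3 alternative(s)
  A: 1 alternative(s)
Sum: 3 + 2 + 1 + 1 + 3 + 1 = 11

11


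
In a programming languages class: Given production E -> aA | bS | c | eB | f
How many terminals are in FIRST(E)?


Production: E -> aA | bS | c | eB | f
Examining each alternative for leading terminals:
  E -> aA : first terminal = 'a'
  E -> bS : first terminal = 'b'
  E -> c : first terminal = 'c'
  E -> eB : first terminal = 'e'
  E -> f : first terminal = 'f'
FIRST(E) = {a, b, c, e, f}
Count: 5

5


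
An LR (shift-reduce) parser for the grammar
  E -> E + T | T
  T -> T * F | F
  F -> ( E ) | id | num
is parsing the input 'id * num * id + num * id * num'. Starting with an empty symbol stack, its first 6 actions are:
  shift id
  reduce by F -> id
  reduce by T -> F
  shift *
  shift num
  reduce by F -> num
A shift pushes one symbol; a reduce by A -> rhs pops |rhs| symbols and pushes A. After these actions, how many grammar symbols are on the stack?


Tracking the symbol stack through each action:
  Action 1: shift 'id' : push -> stack = [id] (size 1)
  Action 2: reduce by F -> id : pop 1, push F -> stack = [F] (size 1)
  Action 3: reduce by T -> F : pop 1, push T -> stack = [T] (size 1)
  Action 4: shift '*' : push -> stack = [T, *] (size 2)
  Action 5: shift 'num' : push -> stack = [T, *, num] (size 3)
  Action 6: reduce by F -> num : pop 1, push F -> stack = [T, *, F] (size 3)
Final stack size: 3

3


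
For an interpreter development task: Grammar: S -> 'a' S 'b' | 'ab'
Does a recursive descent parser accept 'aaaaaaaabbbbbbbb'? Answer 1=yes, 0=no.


Grammar accepts strings of the form a^n b^n (n >= 1)
Word: 'aaaaaaaabbbbbbbb'
Counting: 8 a's and 8 b's
Check: 8 == 8? Yes
Derivation (S -> aSb applied 7 time(s), then S -> ab): S => aSb => aaSbb => aaaSbbb => aaaaSbbbb => aaaaaSbbbbb => aaaaaaSbbbbbb => aaaaaaaSbbbbbbb => aaaaaaaabbbbbbbb
Accepted

1


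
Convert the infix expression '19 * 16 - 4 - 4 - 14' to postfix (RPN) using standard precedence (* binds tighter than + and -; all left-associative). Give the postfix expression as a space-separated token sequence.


Applying the shunting-yard algorithm:
  Operand 19 -> output
  Push '*' onto operator stack -> op-stack: [*]
  Operand 16 -> output
  See '-' (prec 1); top '*' (prec 2) >= it -> pop '*' to output
  Push '-' onto operator stack -> op-stack: [-]
  Operand 4 -> output
  See '-' (prec 1); top '-' (prec 1) >= it -> pop '-' to output
  Push '-' onto operator stack -> op-stack: [-]
  Operand 4 -> output
  See '-' (prec 1); top '-' (prec 1) >= it -> pop '-' to output
  Push '-' onto operator stack -> op-stack: [-]
  Operand 14 -> output
  End of input: pop '-' to output
Postfix result: 19 16 * 4 - 4 - 14 -

19 16 * 4 - 4 - 14 -


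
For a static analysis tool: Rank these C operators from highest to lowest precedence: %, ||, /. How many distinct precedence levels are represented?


Looking up precedence for each operator:
  % -> precedence 6
  || -> precedence 1
  / -> precedence 6
Sorted highest to lowest: %, /, ||
Distinct precedence values: [6, 1]
Number of distinct levels: 2

2


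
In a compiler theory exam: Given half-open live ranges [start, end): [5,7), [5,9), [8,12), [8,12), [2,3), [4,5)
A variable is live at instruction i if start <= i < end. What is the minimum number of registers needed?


Live ranges:
  Var0: [5, 7)
  Var1: [5, 9)
  Var2: [8, 12)
  Var3: [8, 12)
  Var4: [2, 3)
  Var5: [4, 5)
Sweep-line events (position, delta, active):
  pos=2 start -> active=1
  pos=3 end -> active=0
  pos=4 start -> active=1
  pos=5 end -> active=0
  pos=5 start -> active=1
  pos=5 start -> active=2
  pos=7 end -> active=1
  pos=8 start -> active=2
  pos=8 start -> active=3
  pos=9 end -> active=2
  pos=12 end -> active=1
  pos=12 end -> active=0
Maximum simultaneous active: 3
Minimum registers needed: 3

3


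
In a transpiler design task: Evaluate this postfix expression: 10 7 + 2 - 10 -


Processing tokens left to right:
Push 10, Push 7
Pop 10 and 7, compute 10 + 7 = 17, push 17
Push 2
Pop 17 and 2, compute 17 - 2 = 15, push 15
Push 10
Pop 15 and 10, compute 15 - 10 = 5, push 5
Stack result: 5

5


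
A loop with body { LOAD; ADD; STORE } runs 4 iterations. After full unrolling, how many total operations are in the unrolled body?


Loop body operations: LOAD, ADD, STORE (3 ops per iteration)
Unrolling 4 iterations:
  Iteration 1: LOAD, ADD, STORE (3 ops)
  Iteration 2: LOAD, ADD, STORE (3 ops)
  Iteration 3: LOAD, ADD, STORE (3 ops)
  Iteration 4: LOAD, ADD, STORE (3 ops)
Total: 4 iterations * 3 ops/iter = 12 operations

12


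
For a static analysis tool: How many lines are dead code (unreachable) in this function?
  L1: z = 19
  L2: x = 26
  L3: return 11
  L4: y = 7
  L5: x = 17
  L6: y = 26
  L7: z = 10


Analyzing control flow:
  L1: reachable (before return)
  L2: reachable (before return)
  L3: reachable (return statement)
  L4: DEAD (after return at L3)
  L5: DEAD (after return at L3)
  L6: DEAD (after return at L3)
  L7: DEAD (after return at L3)
Return at L3, total lines = 7
Dead lines: L4 through L7
Count: 4

4


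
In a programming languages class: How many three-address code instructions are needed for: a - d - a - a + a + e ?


Expression: a - d - a - a + a + e
Generating three-address code (respecting * over +/- precedence):
  Instruction 1: t1 = a - d
  Instruction 2: t2 = t1 - a
  Instruction 3: t3 = t2 - a
  Instruction 4: t4 = t3 + a
  Instruction 5: t5 = t4 + e
Total instructions: 5

5


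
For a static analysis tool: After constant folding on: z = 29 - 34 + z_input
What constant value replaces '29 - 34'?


Identifying constant sub-expression:
  Original: z = 29 - 34 + z_input
  29 and 34 are both compile-time constants
  Evaluating: 29 - 34 = -5
  After folding: z = -5 + z_input

-5


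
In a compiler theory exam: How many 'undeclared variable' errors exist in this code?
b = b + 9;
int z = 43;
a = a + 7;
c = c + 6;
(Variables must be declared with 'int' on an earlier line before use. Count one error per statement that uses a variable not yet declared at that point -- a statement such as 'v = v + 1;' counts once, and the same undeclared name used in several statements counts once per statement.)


Scanning code line by line:
  Line 1: use 'b' -> ERROR (undeclared)
  Line 2: declare 'z' -> declared = ['z']
  Line 3: use 'a' -> ERROR (undeclared)
  Line 4: use 'c' -> ERROR (undeclared)
Total undeclared variable errors: 3

3


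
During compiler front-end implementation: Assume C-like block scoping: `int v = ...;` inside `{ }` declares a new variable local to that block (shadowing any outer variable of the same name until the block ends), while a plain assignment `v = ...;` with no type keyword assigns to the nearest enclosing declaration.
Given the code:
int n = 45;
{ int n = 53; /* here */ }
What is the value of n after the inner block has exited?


Analyzing scoping rules:
Outer scope: declares n = 45
Inner block: 'int n = 53;' declares a NEW n that shadows the outer one
When the block exits the inner n goes out of scope; the outer n was never modified -> 45
Result: 45

45


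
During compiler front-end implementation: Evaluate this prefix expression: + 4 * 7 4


Parsing prefix expression: + 4 * 7 4
Step 1: Innermost operation '* 7 4'
  7 * 4 = 28
Step 2: Outer operation '+ 4 [28]'
  4 + 28 = 32

32


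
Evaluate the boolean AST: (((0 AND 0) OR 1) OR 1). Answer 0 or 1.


Step 1: Evaluate inner node
  0 AND 0 = 0
Step 2: Evaluate next node
  0 OR 1 = 1
Step 3: Evaluate root node
  1 OR 1 = 1

1


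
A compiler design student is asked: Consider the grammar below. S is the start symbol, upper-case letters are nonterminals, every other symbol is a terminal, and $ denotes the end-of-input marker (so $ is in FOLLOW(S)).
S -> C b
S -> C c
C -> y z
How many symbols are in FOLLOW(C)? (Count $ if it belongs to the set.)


S is the start symbol and does not occur in any rule body, so FOLLOW(S) = {$}.
Examining every occurrence of C in a rule body:
  S -> C b : C is followed by terminal 'b' -> add 'b'
  S -> C c : C is followed by terminal 'c' -> add 'c'
  C -> y z : C does not occur in the body -> contributes nothing
FOLLOW(C) = {b, c}
Count: 2

2


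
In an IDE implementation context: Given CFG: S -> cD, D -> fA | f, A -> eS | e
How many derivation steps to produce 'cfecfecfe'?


Grammar: S -> cD, D -> fA | f, A -> eS | e
Deriving 'cfecfecfe':
Step 1: S -> cD => cD
Step 2: D -> fA => cfA
Step 3: A -> eS => cfeS
Step 4: S -> cD => cfecD
Step 5: D -> fA => cfecfA
Step 6: A -> eS => cfecfeS
Step 7: S -> cD => cfecfecD
Step 8: D -> fA => cfecfecfA
Step 9: A -> e => cfecfecfe
Total derivation steps: 9

9


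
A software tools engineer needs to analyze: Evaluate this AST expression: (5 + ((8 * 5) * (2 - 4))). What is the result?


Expression: (5 + ((8 * 5) * (2 - 4)))
Evaluating step by step:
  8 * 5 = 40
  2 - 4 = -2
  40 * -2 = -80
  5 + -80 = -75
Result: -75

-75


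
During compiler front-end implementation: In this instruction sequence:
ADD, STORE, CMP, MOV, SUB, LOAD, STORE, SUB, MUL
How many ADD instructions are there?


Scanning instruction sequence for ADD:
  Position 1: ADD <- MATCH
  Position 2: STORE
  Position 3: CMP
  Position 4: MOV
  Position 5: SUB
  Position 6: LOAD
  Position 7: STORE
  Position 8: SUB
  Position 9: MUL
Matches at positions: [1]
Total ADD count: 1

1


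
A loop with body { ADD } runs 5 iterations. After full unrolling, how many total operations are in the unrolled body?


Loop body operations: ADD (1 op per iteration)
Unrolling 5 iterations:
  Iteration 1: ADD (1 ops)
  Iteration 2: ADD (1 ops)
  Iteration 3: ADD (1 ops)
  Iteration 4: ADD (1 ops)
  Iteration 5: ADD (1 ops)
Total: 5 iterations * 1 ops/iter = 5 operations

5


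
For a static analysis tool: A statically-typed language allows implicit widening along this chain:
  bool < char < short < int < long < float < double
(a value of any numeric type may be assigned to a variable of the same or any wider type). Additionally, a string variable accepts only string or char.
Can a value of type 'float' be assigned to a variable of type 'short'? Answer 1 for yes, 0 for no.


Target variable type: short
Source value type: float
Numeric ranks: float=5, short=2
Widening allowed iff rank(source) <= rank(target): 5 <= 2? No
Result: 0

0


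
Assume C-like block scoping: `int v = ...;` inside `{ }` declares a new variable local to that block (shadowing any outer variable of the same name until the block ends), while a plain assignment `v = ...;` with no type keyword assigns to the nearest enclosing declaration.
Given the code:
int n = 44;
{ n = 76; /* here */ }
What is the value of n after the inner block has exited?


Analyzing scoping rules:
Outer scope: declares n = 44
Inner block: 'n = 76;' has no type keyword, so it is an assignment to the outer n (no shadowing)
The assignment changed the outer variable itself, so the new value persists after the block -> 76
Result: 76

76
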